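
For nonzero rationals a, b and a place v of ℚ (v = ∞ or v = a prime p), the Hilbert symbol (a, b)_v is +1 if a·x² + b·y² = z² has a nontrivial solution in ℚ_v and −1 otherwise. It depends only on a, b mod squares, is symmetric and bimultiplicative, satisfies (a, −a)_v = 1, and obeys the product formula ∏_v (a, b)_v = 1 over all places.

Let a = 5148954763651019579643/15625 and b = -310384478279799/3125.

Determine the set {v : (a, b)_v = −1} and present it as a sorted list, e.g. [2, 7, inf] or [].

Mod squares: a ≡ 42427, b ≡ -1955. Check v ∈ {∞, 2, 3, 5, 7, 11, 17, 19, 23, 29}.
v=7: a=7^5·(≡5), b=7^4·(≡3) mod 7; (5|7)=-1, (3|7)=-1; (−1)^{5·4·3}·(-1)^4·(-1)^5 = -1.
v=5: a=5^-6·(≡3), b=5^-5·(≡1) mod 5; (3|5)=-1, (1|5)=+1; (−1)^{-6·-5·2}·(-1)^-5·(+1)^-6 = -1.
v=23: a=23^2·(≡7), b=23^1·(≡17) mod 23; (7|23)=-1, (17|23)=-1; (−1)^{2·1·11}·(-1)^1·(-1)^2 = -1.
v=2: v_2(a)=0, v_2(b)=0; units ≡ 3, 5 (mod 8); ε·ε+αω+βω = 1·0+0·1+0·1 ≡ 0  ⇒  (a,b)_2 = +1.
v=11: a=11^3·(≡10), b=11^2·(≡3) mod 11; (10|11)=-1, (3|11)=+1; (−1)^{3·2·5}·(-1)^2·(+1)^3 = +1.
v=19: a=19^3·(≡10), b=19^2·(≡3) mod 19; (10|19)=-1, (3|19)=-1; (−1)^{3·2·9}·(-1)^2·(-1)^3 = -1.
v=29: a=29^3·(≡9), b=29^2·(≡27) mod 29; (9|29)=+1, (27|29)=-1; (−1)^{3·2·14}·(+1)^2·(-1)^3 = -1.
v=∞: 42427 > 0 and -1955 < 0  ⇒  (a,b)_∞ = +1.
v=3: a=3^2·(≡1), b=3^2·(≡1) mod 3; (1|3)=+1, (1|3)=+1; (−1)^{2·2·1}·(+1)^2·(+1)^2 = +1.
v=17: a=17^2·(≡6), b=17^1·(≡1) mod 17; (6|17)=-1, (1|17)=+1; (−1)^{2·1·8}·(-1)^1·(+1)^2 = -1.
(42427, -1955 / ℚ) ramifies at {5, 7, 17, 19, 23, 29}: a division algebra.

[5, 7, 17, 19, 23, 29]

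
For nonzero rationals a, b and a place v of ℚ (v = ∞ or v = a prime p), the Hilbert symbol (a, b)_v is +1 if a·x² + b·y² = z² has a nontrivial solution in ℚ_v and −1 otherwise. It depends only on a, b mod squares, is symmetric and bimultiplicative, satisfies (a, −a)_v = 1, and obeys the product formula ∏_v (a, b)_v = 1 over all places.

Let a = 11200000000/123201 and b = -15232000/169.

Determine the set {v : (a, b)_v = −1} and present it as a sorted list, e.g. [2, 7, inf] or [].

[5, 17]

(a, b) ≡ (7, -595) mod (ℚ^×)²; places V = {2, 3, 5, 7, 13, 17, ∞}.
(a,b)_3: α=-6, u≡1; β=0, v≡2 (mod 3); (1|3)=+1, (2|3)=-1; sign (−1)^0·+1^0·-1^-6 = +1.
(a,b)_2: α=12, β=10; u≡7, v≡5 (mod 8); ε(u)ε(v)=1·0, αω(v)=12·1, βω(u)=10·0; sum ≡ 0  ⇒  +1.
(a,b)_13: α=-2, u≡7; β=-2, v≡9 (mod 13); (7|13)=-1, (9|13)=+1; sign (−1)^0·-1^-2·+1^-2 = +1.
(a,b)_∞: sgn(7)=+, sgn(-595)=−, so +1.
(a,b)_7: α=1, u≡4; β=1, v≡6 (mod 7); (4|7)=+1, (6|7)=-1; sign (−1)^1·+1^1·-1^1 = +1.
(a,b)_17: α=0, u≡12; β=1, v≡15 (mod 17); (12|17)=-1, (15|17)=+1; sign (−1)^0·-1^1·+1^0 = -1.
(a,b)_5: α=8, u≡2; β=3, v≡1 (mod 5); (2|5)=-1, (1|5)=+1; sign (−1)^0·-1^3·+1^8 = -1.
(7, -595 / ℚ) ramifies at {5, 17}: a division algebra.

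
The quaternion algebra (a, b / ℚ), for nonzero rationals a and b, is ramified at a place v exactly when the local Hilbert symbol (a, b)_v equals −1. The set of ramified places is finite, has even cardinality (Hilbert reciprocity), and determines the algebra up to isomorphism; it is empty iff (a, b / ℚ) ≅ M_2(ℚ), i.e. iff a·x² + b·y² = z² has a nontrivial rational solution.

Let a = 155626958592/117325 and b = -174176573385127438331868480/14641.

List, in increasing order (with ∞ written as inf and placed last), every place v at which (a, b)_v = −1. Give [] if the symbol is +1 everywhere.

[2, 7, 19, 23]

(a, b) ≡ (1659931, -375201645) mod (ℚ^×)²; places V = {2, 3, 5, 7, 11, 13, 17, 19, 23, 29, 37, ∞}.
(a,b)_3: α=2, u≡1; β=1, v≡1 (mod 3); (1|3)=+1, (1|3)=+1; sign (−1)^0·+1^1·+1^2 = +1.
(a,b)_17: α=1, u≡6; β=3, v≡12 (mod 17); (6|17)=-1, (12|17)=-1; sign (−1)^0·-1^3·-1^1 = +1.
(a,b)_2: α=8, β=6; u≡3, v≡3 (mod 8); ε(u)ε(v)=1·1, αω(v)=8·1, βω(u)=6·1; sum ≡ 1  ⇒  -1.
(a,b)_∞: sgn(1659931)=+, sgn(-375201645)=−, so +1.
(a,b)_13: α=-1, u≡9; β=1, v≡1 (mod 13); (9|13)=+1, (1|13)=+1; sign (−1)^0·+1^1·+1^-1 = +1.
(a,b)_11: α=0, u≡5; β=-4, v≡6 (mod 11); (5|11)=+1, (6|11)=-1; sign (−1)^0·+1^-4·-1^0 = +1.
(a,b)_37: α=1, u≡5; β=3, v≡24 (mod 37); (5|37)=-1, (24|37)=-1; sign (−1)^0·-1^3·-1^1 = +1.
(a,b)_5: α=-2, u≡4; β=1, v≡4 (mod 5); (4|5)=+1, (4|5)=+1; sign (−1)^0·+1^1·+1^-2 = +1.
(a,b)_29: α=1, u≡28; β=4, v≡4 (mod 29); (28|29)=+1, (4|29)=+1; sign (−1)^0·+1^4·+1^1 = +1.
(a,b)_7: α=1, u≡2; β=3, v≡4 (mod 7); (2|7)=+1, (4|7)=+1; sign (−1)^1·+1^3·+1^1 = -1.
(a,b)_23: α=2, u≡5; β=3, v≡4 (mod 23); (5|23)=-1, (4|23)=+1; sign (−1)^0·-1^3·+1^2 = -1.
(a,b)_19: α=-2, u≡14; β=1, v≡7 (mod 19); (14|19)=-1, (7|19)=+1; sign (−1)^0·-1^1·+1^-2 = -1.
Ram(1659931, -375201645) = {2, 7, 19, 23}; no ℚ_2-point on the conic.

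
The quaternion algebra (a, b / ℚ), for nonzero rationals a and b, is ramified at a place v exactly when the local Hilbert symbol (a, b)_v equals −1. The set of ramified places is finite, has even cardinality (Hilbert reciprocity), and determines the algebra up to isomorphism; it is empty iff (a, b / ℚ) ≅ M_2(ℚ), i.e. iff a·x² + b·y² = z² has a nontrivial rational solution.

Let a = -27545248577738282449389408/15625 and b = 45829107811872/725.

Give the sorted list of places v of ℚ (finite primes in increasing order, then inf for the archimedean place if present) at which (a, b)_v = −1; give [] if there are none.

Mod squares: a ≡ -355718, b ≡ 542938. Check v ∈ {∞, 2, 3, 5, 7, 11, 19, 23, 29, 31, 37}.
v=5: a=5^-6·(≡2), b=5^-2·(≡3) mod 5; (2|5)=-1, (3|5)=-1; (−1)^{-6·-2·2}·(-1)^-2·(-1)^-6 = +1.
v=11: a=11^3·(≡6), b=11^1·(≡1) mod 11; (6|11)=-1, (1|11)=+1; (−1)^{3·1·5}·(-1)^1·(+1)^3 = +1.
v=2: v_2(a)=5, v_2(b)=5; units ≡ 5, 5 (mod 8); ε·ε+αω+βω = 0·0+5·1+5·1 ≡ 0  ⇒  (a,b)_2 = +1.
v=7: a=7^2·(≡1), b=7^2·(≡4) mod 7; (1|7)=+1, (4|7)=+1; (−1)^{2·2·3}·(+1)^2·(+1)^2 = +1.
v=19: a=19^5·(≡2), b=19^2·(≡15) mod 19; (2|19)=-1, (15|19)=-1; (−1)^{5·2·9}·(-1)^2·(-1)^5 = -1.
v=3: a=3^2·(≡1), b=3^2·(≡1) mod 3; (1|3)=+1, (1|3)=+1; (−1)^{2·2·1}·(+1)^2·(+1)^2 = +1.
v=∞: -355718 < 0 and 542938 > 0  ⇒  (a,b)_∞ = +1.
v=37: a=37^3·(≡32), b=37^1·(≡17) mod 37; (32|37)=-1, (17|37)=-1; (−1)^{3·1·18}·(-1)^1·(-1)^3 = +1.
v=29: a=29^0·(≡1), b=29^-1·(≡12) mod 29; (1|29)=+1, (12|29)=-1; (−1)^{0·-1·14}·(+1)^-1·(-1)^0 = +1.
v=23: a=23^3·(≡12), b=23^1·(≡1) mod 23; (12|23)=+1, (1|23)=+1; (−1)^{3·1·11}·(+1)^1·(+1)^3 = -1.
v=31: a=31^2·(≡4), b=31^2·(≡9) mod 31; (4|31)=+1, (9|31)=+1; (−1)^{2·2·15}·(+1)^2·(+1)^2 = +1.
|Ram(-355718, 542938)| = 2, even; anisotropic at {19, 23}.

[19, 23]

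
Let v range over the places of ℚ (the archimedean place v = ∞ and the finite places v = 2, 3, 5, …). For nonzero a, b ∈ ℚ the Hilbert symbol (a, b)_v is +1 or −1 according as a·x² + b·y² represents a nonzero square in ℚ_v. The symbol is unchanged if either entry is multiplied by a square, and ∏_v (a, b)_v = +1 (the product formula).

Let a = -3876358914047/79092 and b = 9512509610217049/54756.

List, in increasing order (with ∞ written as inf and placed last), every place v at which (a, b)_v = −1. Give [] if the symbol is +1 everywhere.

[13, 17, 23, 31]

Mod squares: a ≡ -299, b ≡ 12121. Check v ∈ {∞, 2, 3, 13, 17, 19, 23, 31, 41}.
v=31: a=31^2·(≡29), b=31^3·(≡1) mod 31; (29|31)=-1, (1|31)=+1; (−1)^{2·3·15}·(-1)^3·(+1)^2 = -1.
v=17: a=17^2·(≡3), b=17^3·(≡2) mod 17; (3|17)=-1, (2|17)=+1; (−1)^{2·3·8}·(-1)^3·(+1)^2 = -1.
v=41: a=41^2·(≡35), b=41^4·(≡27) mod 41; (35|41)=-1, (27|41)=-1; (−1)^{2·4·20}·(-1)^4·(-1)^2 = +1.
v=19: a=19^2·(≡9), b=19^0·(≡15) mod 19; (9|19)=+1, (15|19)=-1; (−1)^{2·0·9}·(+1)^0·(-1)^2 = +1.
v=∞: -299 < 0 and 12121 > 0  ⇒  (a,b)_∞ = +1.
v=3: a=3^-2·(≡1), b=3^-4·(≡1) mod 3; (1|3)=+1, (1|3)=+1; (−1)^{-2·-4·1}·(+1)^-4·(+1)^-2 = +1.
v=23: a=23^1·(≡21), b=23^1·(≡21) mod 23; (21|23)=-1, (21|23)=-1; (−1)^{1·1·11}·(-1)^1·(-1)^1 = -1.
v=2: v_2(a)=-2, v_2(b)=-2; units ≡ 5, 1 (mod 8); ε·ε+αω+βω = 0·0+-2·0+-2·1 ≡ 0  ⇒  (a,b)_2 = +1.
v=13: a=13^-3·(≡3), b=13^-2·(≡6) mod 13; (3|13)=+1, (6|13)=-1; (−1)^{-3·-2·6}·(+1)^-2·(-1)^-3 = -1.
|Ram(-299, 12121)| = 4, even; anisotropic at {13, 17, 23, 31}.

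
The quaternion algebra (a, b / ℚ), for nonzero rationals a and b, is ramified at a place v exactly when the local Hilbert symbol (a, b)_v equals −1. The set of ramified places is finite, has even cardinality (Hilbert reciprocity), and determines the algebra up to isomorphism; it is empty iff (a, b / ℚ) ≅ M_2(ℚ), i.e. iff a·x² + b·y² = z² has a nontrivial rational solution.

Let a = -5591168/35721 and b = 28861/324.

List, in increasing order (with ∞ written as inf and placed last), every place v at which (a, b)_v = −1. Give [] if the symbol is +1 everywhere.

[2, 31]

(a, b) ≡ (-2, 589) mod (ℚ^×)²; places V = {2, 3, 7, 11, 19, 31, ∞}.
(a,b)_7: α=-2, u≡5; β=2, v≡4 (mod 7); (5|7)=-1, (4|7)=+1; sign (−1)^0·-1^2·+1^-2 = +1.
(a,b)_11: α=2, u≡9; β=0, v≡6 (mod 11); (9|11)=+1, (6|11)=-1; sign (−1)^0·+1^0·-1^2 = +1.
(a,b)_3: α=-6, u≡1; β=-4, v≡1 (mod 3); (1|3)=+1, (1|3)=+1; sign (−1)^0·+1^-4·+1^-6 = +1.
(a,b)_31: α=0, u≡6; β=1, v≡20 (mod 31); (6|31)=-1, (20|31)=+1; sign (−1)^0·-1^1·+1^0 = -1.
(a,b)_2: α=7, β=-2; u≡7, v≡5 (mod 8); ε(u)ε(v)=1·0, αω(v)=7·1, βω(u)=-2·0; sum ≡ 1  ⇒  -1.
(a,b)_∞: sgn(-2)=−, sgn(589)=+, so +1.
(a,b)_19: α=2, u≡16; β=1, v≡18 (mod 19); (16|19)=+1, (18|19)=-1; sign (−1)^0·+1^1·-1^2 = +1.
(-2, 589 / ℚ) ramifies at {2, 31}: a division algebra.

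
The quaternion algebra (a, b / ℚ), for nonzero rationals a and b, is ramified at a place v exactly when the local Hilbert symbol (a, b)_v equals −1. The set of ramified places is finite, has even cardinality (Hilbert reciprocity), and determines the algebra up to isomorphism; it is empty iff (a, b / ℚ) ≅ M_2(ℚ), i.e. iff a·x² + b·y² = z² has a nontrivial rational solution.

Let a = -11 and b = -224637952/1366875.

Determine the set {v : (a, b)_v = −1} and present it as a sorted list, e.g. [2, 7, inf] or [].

Mod squares: a ≡ -11, b ≡ -111. Check v ∈ {∞, 2, 3, 5, 7, 11, 37}.
v=5: a=5^0·(≡4), b=5^-4·(≡4) mod 5; (4|5)=+1, (4|5)=+1; (−1)^{0·-4·2}·(+1)^-4·(+1)^0 = +1.
v=2: v_2(a)=0, v_2(b)=10; units ≡ 5, 1 (mod 8); ε·ε+αω+βω = 0·0+0·0+10·1 ≡ 0  ⇒  (a,b)_2 = +1.
v=∞: -11 < 0 and -111 < 0  ⇒  (a,b)_∞ = -1.
v=11: a=11^1·(≡10), b=11^2·(≡6) mod 11; (10|11)=-1, (6|11)=-1; (−1)^{1·2·5}·(-1)^2·(-1)^1 = -1.
v=3: a=3^0·(≡1), b=3^-7·(≡2) mod 3; (1|3)=+1, (2|3)=-1; (−1)^{0·-7·1}·(+1)^-7·(-1)^0 = +1.
v=7: a=7^0·(≡3), b=7^2·(≡1) mod 7; (3|7)=-1, (1|7)=+1; (−1)^{0·2·3}·(-1)^2·(+1)^0 = +1.
v=37: a=37^0·(≡26), b=37^1·(≡21) mod 37; (26|37)=+1, (21|37)=+1; (−1)^{0·1·18}·(+1)^1·(+1)^0 = +1.
Ram(-11, -111) = {11, ∞}; no ℚ_11-point on the conic.

[11, inf]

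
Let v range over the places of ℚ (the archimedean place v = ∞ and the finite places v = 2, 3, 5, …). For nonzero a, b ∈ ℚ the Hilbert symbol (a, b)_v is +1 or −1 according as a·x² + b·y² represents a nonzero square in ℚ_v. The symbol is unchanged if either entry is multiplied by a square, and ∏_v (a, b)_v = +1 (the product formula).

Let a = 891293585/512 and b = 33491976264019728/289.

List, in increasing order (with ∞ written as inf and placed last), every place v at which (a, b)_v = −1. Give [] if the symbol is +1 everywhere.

[5, 13]

Mod squares: a ≡ 130, b ≡ 273. Check v ∈ {∞, 2, 3, 5, 7, 13, 17, 23}.
v=5: a=5^1·(≡1), b=5^0·(≡2) mod 5; (1|5)=+1, (2|5)=-1; (−1)^{1·0·2}·(+1)^0·(-1)^1 = -1.
v=2: v_2(a)=-9, v_2(b)=4; units ≡ 1, 1 (mod 8); ε·ε+αω+βω = 0·0+-9·0+4·0 ≡ 0  ⇒  (a,b)_2 = +1.
v=∞: 130 > 0 and 273 > 0  ⇒  (a,b)_∞ = +1.
v=13: a=13^1·(≡4), b=13^3·(≡6) mod 13; (4|13)=+1, (6|13)=-1; (−1)^{1·3·6}·(+1)^3·(-1)^1 = -1.
v=17: a=17^0·(≡12), b=17^-2·(≡15) mod 17; (12|17)=-1, (15|17)=+1; (−1)^{0·-2·8}·(-1)^-2·(+1)^0 = +1.
v=3: a=3^0·(≡1), b=3^7·(≡1) mod 3; (1|3)=+1, (1|3)=+1; (−1)^{0·7·1}·(+1)^7·(+1)^0 = +1.
v=7: a=7^2·(≡4), b=7^7·(≡2) mod 7; (4|7)=+1, (2|7)=+1; (−1)^{2·7·3}·(+1)^7·(+1)^2 = +1.
v=23: a=23^4·(≡21), b=23^2·(≡15) mod 23; (21|23)=-1, (15|23)=-1; (−1)^{4·2·11}·(-1)^2·(-1)^4 = +1.
(130, 273 / ℚ) ramifies at {5, 13}: a division algebra.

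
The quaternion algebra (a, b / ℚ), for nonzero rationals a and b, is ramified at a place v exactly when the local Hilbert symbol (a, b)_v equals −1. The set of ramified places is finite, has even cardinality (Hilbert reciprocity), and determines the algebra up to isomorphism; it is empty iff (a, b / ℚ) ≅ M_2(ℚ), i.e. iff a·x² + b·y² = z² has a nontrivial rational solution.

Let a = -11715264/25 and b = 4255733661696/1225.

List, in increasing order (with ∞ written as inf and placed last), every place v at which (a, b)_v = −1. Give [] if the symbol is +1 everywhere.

[11, 43]

Mod squares: a ≡ -11, b ≡ 129. Check v ∈ {∞, 2, 3, 5, 7, 11, 43}.
v=2: v_2(a)=6, v_2(b)=14; units ≡ 5, 1 (mod 8); ε·ε+αω+βω = 0·0+6·0+14·1 ≡ 0  ⇒  (a,b)_2 = +1.
v=3: a=3^2·(≡1), b=3^3·(≡1) mod 3; (1|3)=+1, (1|3)=+1; (−1)^{2·3·1}·(+1)^3·(+1)^2 = +1.
v=5: a=5^-2·(≡1), b=5^-2·(≡4) mod 5; (1|5)=+1, (4|5)=+1; (−1)^{-2·-2·2}·(+1)^-2·(+1)^-2 = +1.
v=7: a=7^0·(≡5), b=7^-2·(≡5) mod 7; (5|7)=-1, (5|7)=-1; (−1)^{0·-2·3}·(-1)^-2·(-1)^0 = +1.
v=43: a=43^2·(≡8), b=43^3·(≡2) mod 43; (8|43)=-1, (2|43)=-1; (−1)^{2·3·21}·(-1)^3·(-1)^2 = -1.
v=∞: -11 < 0 and 129 > 0  ⇒  (a,b)_∞ = +1.
v=11: a=11^1·(≡6), b=11^2·(≡2) mod 11; (6|11)=-1, (2|11)=-1; (−1)^{1·2·5}·(-1)^2·(-1)^1 = -1.
|Ram(-11, 129)| = 2, even; anisotropic at {11, 43}.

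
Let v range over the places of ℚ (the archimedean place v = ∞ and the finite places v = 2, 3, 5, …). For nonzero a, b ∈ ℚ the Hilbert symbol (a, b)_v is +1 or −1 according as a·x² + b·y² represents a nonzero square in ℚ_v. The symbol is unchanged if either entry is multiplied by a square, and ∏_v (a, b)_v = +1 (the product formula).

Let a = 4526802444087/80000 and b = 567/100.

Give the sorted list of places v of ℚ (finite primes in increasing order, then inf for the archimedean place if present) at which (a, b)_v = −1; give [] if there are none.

Mod squares: a ≡ 1746206, b ≡ 7. Check v ∈ {∞, 2, 3, 5, 7, 11, 17, 23, 29}.
v=∞: 1746206 > 0 and 7 > 0  ⇒  (a,b)_∞ = +1.
v=3: a=3^4·(≡2), b=3^4·(≡1) mod 3; (2|3)=-1, (1|3)=+1; (−1)^{4·4·1}·(-1)^4·(+1)^4 = +1.
v=23: a=23^3·(≡17), b=23^0·(≡22) mod 23; (17|23)=-1, (22|23)=-1; (−1)^{3·0·11}·(-1)^0·(-1)^3 = -1.
v=2: v_2(a)=-7, v_2(b)=-2; units ≡ 7, 7 (mod 8); ε·ε+αω+βω = 1·1+-7·0+-2·0 ≡ 1  ⇒  (a,b)_2 = -1.
v=7: a=7^1·(≡3), b=7^1·(≡2) mod 7; (3|7)=-1, (2|7)=+1; (−1)^{1·1·3}·(-1)^1·(+1)^1 = +1.
v=29: a=29^1·(≡19), b=29^0·(≡28) mod 29; (19|29)=-1, (28|29)=+1; (−1)^{1·0·14}·(-1)^0·(+1)^1 = +1.
v=11: a=11^3·(≡4), b=11^0·(≡6) mod 11; (4|11)=+1, (6|11)=-1; (−1)^{3·0·5}·(+1)^0·(-1)^3 = -1.
v=5: a=5^-4·(≡4), b=5^-2·(≡3) mod 5; (4|5)=+1, (3|5)=-1; (−1)^{-4·-2·2}·(+1)^-2·(-1)^-4 = +1.
v=17: a=17^1·(≡16), b=17^0·(≡14) mod 17; (16|17)=+1, (14|17)=-1; (−1)^{1·0·8}·(+1)^0·(-1)^1 = -1.
Ram(1746206, 7) = {2, 11, 17, 23}; no ℚ_2-point on the conic.

[2, 11, 17, 23]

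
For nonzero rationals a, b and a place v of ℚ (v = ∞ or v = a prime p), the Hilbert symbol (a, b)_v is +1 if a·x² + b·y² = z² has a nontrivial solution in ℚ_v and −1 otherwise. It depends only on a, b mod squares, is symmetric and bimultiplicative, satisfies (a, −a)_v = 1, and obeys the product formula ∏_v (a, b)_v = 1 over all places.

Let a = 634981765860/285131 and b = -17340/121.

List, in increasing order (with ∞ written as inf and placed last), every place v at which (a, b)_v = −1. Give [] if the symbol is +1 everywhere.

(a, b) ≡ (715, -15) mod (ℚ^×)²; places V = {2, 3, 5, 7, 11, 13, 17, 19, 23, ∞}.
(a,b)_17: α=4, u≡8; β=2, v≡4 (mod 17); (8|17)=+1, (4|17)=+1; sign (−1)^0·+1^2·+1^4 = +1.
(a,b)_19: α=2, u≡12; β=0, v≡1 (mod 19); (12|19)=-1, (1|19)=+1; sign (−1)^0·-1^0·+1^2 = +1.
(a,b)_7: α=-2, u≡4; β=0, v≡3 (mod 7); (4|7)=+1, (3|7)=-1; sign (−1)^0·+1^0·-1^-2 = +1.
(a,b)_2: α=2, β=2; u≡3, v≡1 (mod 8); ε(u)ε(v)=1·0, αω(v)=2·0, βω(u)=2·1; sum ≡ 0  ⇒  +1.
(a,b)_13: α=1, u≡9; β=0, v≡7 (mod 13); (9|13)=+1, (7|13)=-1; sign (−1)^0·+1^0·-1^1 = -1.
(a,b)_5: α=1, u≡2; β=1, v≡2 (mod 5); (2|5)=-1, (2|5)=-1; sign (−1)^0·-1^1·-1^1 = +1.
(a,b)_3: α=4, u≡1; β=1, v≡1 (mod 3); (1|3)=+1, (1|3)=+1; sign (−1)^0·+1^1·+1^4 = +1.
(a,b)_∞: sgn(715)=+, sgn(-15)=−, so +1.
(a,b)_23: α=-2, u≡8; β=0, v≡8 (mod 23); (8|23)=+1, (8|23)=+1; sign (−1)^0·+1^0·+1^-2 = +1.
(a,b)_11: α=-1, u≡7; β=-2, v≡7 (mod 11); (7|11)=-1, (7|11)=-1; sign (−1)^0·-1^-2·-1^-1 = -1.
|Ram(715, -15)| = 2, even; anisotropic at {11, 13}.

[11, 13]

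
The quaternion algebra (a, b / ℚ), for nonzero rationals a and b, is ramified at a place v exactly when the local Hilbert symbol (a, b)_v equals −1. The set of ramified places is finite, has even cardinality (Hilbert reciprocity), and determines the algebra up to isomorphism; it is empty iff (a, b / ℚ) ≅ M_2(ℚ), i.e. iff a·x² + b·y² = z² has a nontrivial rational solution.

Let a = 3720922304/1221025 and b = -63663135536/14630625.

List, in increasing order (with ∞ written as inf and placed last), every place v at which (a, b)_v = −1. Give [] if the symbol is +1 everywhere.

(a, b) ≡ (11, -11) mod (ℚ^×)²; places V = {2, 3, 5, 7, 11, 13, 17, 19, ∞}.
(a,b)_11: α=5, u≡5; β=3, v≡10 (mod 11); (5|11)=+1, (10|11)=-1; sign (−1)^1·+1^3·-1^5 = +1.
(a,b)_∞: sgn(11)=+, sgn(-11)=−, so +1.
(a,b)_5: α=-2, u≡4; β=-4, v≡1 (mod 5); (4|5)=+1, (1|5)=+1; sign (−1)^0·+1^-4·+1^-2 = +1.
(a,b)_2: α=6, β=4; u≡3, v≡5 (mod 8); ε(u)ε(v)=1·0, αω(v)=6·1, βω(u)=4·1; sum ≡ 0  ⇒  +1.
(a,b)_13: α=-2, u≡6; β=2, v≡11 (mod 13); (6|13)=-1, (11|13)=-1; sign (−1)^0·-1^2·-1^-2 = +1.
(a,b)_17: α=-2, u≡3; β=-2, v≡11 (mod 17); (3|17)=-1, (11|17)=-1; sign (−1)^0·-1^-2·-1^-2 = +1.
(a,b)_19: α=2, u≡16; β=2, v≡14 (mod 19); (16|19)=+1, (14|19)=-1; sign (−1)^0·+1^2·-1^2 = +1.
(a,b)_3: α=0, u≡2; β=-4, v≡1 (mod 3); (2|3)=-1, (1|3)=+1; sign (−1)^0·-1^-4·+1^0 = +1.
(a,b)_7: α=0, u≡1; β=2, v≡3 (mod 7); (1|7)=+1, (3|7)=-1; sign (−1)^0·+1^2·-1^0 = +1.
Every local symbol is +1, so the conic 11·x² + -11·y² = z² has ℚ_v-points for all v and hence a ℚ-point; (a, b / ℚ) ≅ M_2(ℚ).

[]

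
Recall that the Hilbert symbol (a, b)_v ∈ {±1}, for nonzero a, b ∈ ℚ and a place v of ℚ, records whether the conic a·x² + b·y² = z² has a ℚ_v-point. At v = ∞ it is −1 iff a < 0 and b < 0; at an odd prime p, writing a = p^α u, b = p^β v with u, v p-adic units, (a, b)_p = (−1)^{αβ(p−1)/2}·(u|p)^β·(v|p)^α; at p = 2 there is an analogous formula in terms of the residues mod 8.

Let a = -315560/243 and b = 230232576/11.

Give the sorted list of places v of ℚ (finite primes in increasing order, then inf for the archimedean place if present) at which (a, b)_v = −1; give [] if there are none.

[2, 11, 19, 23]

(a, b) ≡ (-4830, 201894) mod (ℚ^×)²; places V = {2, 3, 5, 7, 11, 19, 23, ∞}.
(a,b)_23: α=1, u≡15; β=1, v≡11 (mod 23); (15|23)=-1, (11|23)=-1; sign (−1)^1·-1^1·-1^1 = -1.
(a,b)_∞: sgn(-4830)=−, sgn(201894)=+, so +1.
(a,b)_2: α=3, β=9; u≡1, v≡3 (mod 8); ε(u)ε(v)=0·1, αω(v)=3·1, βω(u)=9·0; sum ≡ 1  ⇒  -1.
(a,b)_7: α=3, u≡5; β=3, v≡4 (mod 7); (5|7)=-1, (4|7)=+1; sign (−1)^1·-1^3·+1^3 = +1.
(a,b)_5: α=1, u≡1; β=0, v≡1 (mod 5); (1|5)=+1, (1|5)=+1; sign (−1)^0·+1^0·+1^1 = +1.
(a,b)_3: α=-5, u≡1; β=1, v≡2 (mod 3); (1|3)=+1, (2|3)=-1; sign (−1)^1·+1^1·-1^-5 = +1.
(a,b)_11: α=0, u≡8; β=-1, v≡2 (mod 11); (8|11)=-1, (2|11)=-1; sign (−1)^0·-1^-1·-1^0 = -1.
(a,b)_19: α=0, u≡2; β=1, v≡11 (mod 19); (2|19)=-1, (11|19)=+1; sign (−1)^0·-1^1·+1^0 = -1.
Ram(-4830, 201894) = {2, 11, 19, 23}; no ℚ_2-point on the conic.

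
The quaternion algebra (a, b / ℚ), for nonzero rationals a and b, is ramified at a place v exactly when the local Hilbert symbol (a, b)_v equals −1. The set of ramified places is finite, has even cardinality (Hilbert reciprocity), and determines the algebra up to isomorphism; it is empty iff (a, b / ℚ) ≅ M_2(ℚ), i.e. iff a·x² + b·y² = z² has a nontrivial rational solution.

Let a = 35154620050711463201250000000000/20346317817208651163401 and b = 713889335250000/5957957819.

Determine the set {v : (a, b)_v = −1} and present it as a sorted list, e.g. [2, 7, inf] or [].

[3, 7]

(a, b) ≡ (5, 231) mod (ℚ^×)²; places V = {2, 3, 5, 7, 11, 13, 17, 23, 37, ∞}.
(a,b)_5: α=13, u≡4; β=6, v≡4 (mod 5); (4|5)=+1, (4|5)=+1; sign (−1)^0·+1^6·+1^13 = +1.
(a,b)_2: α=10, β=4; u≡5, v≡7 (mod 8); ε(u)ε(v)=0·1, αω(v)=10·0, βω(u)=4·1; sum ≡ 0  ⇒  +1.
(a,b)_23: α=4, u≡11; β=2, v≡16 (mod 23); (11|23)=-1, (16|23)=+1; sign (−1)^0·-1^2·+1^4 = +1.
(a,b)_17: α=-2, u≡3; β=-2, v≡11 (mod 17); (3|17)=-1, (11|17)=-1; sign (−1)^0·-1^-2·-1^-2 = +1.
(a,b)_13: α=10, u≡6; β=4, v≡4 (mod 13); (6|13)=-1, (4|13)=+1; sign (−1)^0·-1^4·+1^10 = +1.
(a,b)_3: α=6, u≡2; β=3, v≡2 (mod 3); (2|3)=-1, (2|3)=-1; sign (−1)^0·-1^3·-1^6 = -1.
(a,b)_11: α=-4, u≡4; β=-1, v≡7 (mod 11); (4|11)=+1, (7|11)=-1; sign (−1)^0·+1^-1·-1^-4 = +1.
(a,b)_37: α=-10, u≡14; β=-4, v≡11 (mod 37); (14|37)=-1, (11|37)=+1; sign (−1)^0·-1^-4·+1^-10 = +1.
(a,b)_7: α=0, u≡3; β=1, v≡3 (mod 7); (3|7)=-1, (3|7)=-1; sign (−1)^0·-1^1·-1^0 = -1.
(a,b)_∞: sgn(5)=+, sgn(231)=+, so +1.
Ram(5, 231) = {3, 7}; no ℚ_3-point on the conic.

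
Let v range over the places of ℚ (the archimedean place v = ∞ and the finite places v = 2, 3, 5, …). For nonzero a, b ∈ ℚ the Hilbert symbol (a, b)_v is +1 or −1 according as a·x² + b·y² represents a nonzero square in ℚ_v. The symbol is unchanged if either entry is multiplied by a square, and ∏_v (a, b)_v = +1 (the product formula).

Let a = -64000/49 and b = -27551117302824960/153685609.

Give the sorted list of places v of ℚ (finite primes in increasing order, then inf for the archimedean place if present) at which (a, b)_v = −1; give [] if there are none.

Mod squares: a ≡ -10, b ≡ -390. Check v ∈ {∞, 2, 3, 5, 7, 11, 13, 19, 23}.
v=5: a=5^3·(≡2), b=5^1·(≡2) mod 5; (2|5)=-1, (2|5)=-1; (−1)^{3·1·2}·(-1)^1·(-1)^3 = +1.
v=3: a=3^0·(≡2), b=3^7·(≡2) mod 3; (2|3)=-1, (2|3)=-1; (−1)^{0·7·1}·(-1)^7·(-1)^0 = -1.
v=∞: -10 < 0 and -390 < 0  ⇒  (a,b)_∞ = -1.
v=13: a=13^0·(≡9), b=13^1·(≡3) mod 13; (9|13)=+1, (3|13)=+1; (−1)^{0·1·6}·(+1)^1·(+1)^0 = +1.
v=23: a=23^0·(≡3), b=23^-2·(≡1) mod 23; (3|23)=+1, (1|23)=+1; (−1)^{0·-2·11}·(+1)^-2·(+1)^0 = +1.
v=11: a=11^0·(≡4), b=11^-2·(≡8) mod 11; (4|11)=+1, (8|11)=-1; (−1)^{0·-2·5}·(+1)^-2·(-1)^0 = +1.
v=19: a=19^0·(≡1), b=19^2·(≡9) mod 19; (1|19)=+1, (9|19)=+1; (−1)^{0·2·9}·(+1)^2·(+1)^0 = +1.
v=2: v_2(a)=9, v_2(b)=29; units ≡ 3, 5 (mod 8); ε·ε+αω+βω = 1·0+9·1+29·1 ≡ 0  ⇒  (a,b)_2 = +1.
v=7: a=7^-2·(≡1), b=7^-4·(≡2) mod 7; (1|7)=+1, (2|7)=+1; (−1)^{-2·-4·3}·(+1)^-4·(+1)^-2 = +1.
(-10, -390 / ℚ) ramifies at {3, ∞}: a division algebra.

[3, inf]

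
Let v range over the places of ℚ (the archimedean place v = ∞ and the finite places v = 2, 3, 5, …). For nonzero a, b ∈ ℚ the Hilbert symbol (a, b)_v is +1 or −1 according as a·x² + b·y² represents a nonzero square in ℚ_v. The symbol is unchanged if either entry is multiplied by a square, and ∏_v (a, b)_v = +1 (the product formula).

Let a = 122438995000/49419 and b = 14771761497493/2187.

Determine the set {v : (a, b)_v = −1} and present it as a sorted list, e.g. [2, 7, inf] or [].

[7, 13, 31, 43]

Mod squares: a ≡ 387562, b ≡ 7474326951. Check v ∈ {∞, 2, 3, 5, 7, 11, 13, 17, 19, 23, 31, 43, 47}.
v=43: a=43^0·(≡30), b=43^1·(≡19) mod 43; (30|43)=-1, (19|43)=-1; (−1)^{0·1·21}·(-1)^1·(-1)^0 = -1.
v=7: a=7^5·(≡5), b=7^3·(≡5) mod 7; (5|7)=-1, (5|7)=-1; (−1)^{5·3·3}·(-1)^3·(-1)^5 = -1.
v=19: a=19^-1·(≡4), b=19^1·(≡12) mod 19; (4|19)=+1, (12|19)=-1; (−1)^{-1·1·9}·(+1)^1·(-1)^-1 = +1.
v=3: a=3^-2·(≡1), b=3^-7·(≡1) mod 3; (1|3)=+1, (1|3)=+1; (−1)^{-2·-7·1}·(+1)^-7·(+1)^-2 = +1.
v=23: a=23^0·(≡8), b=23^1·(≡10) mod 23; (8|23)=+1, (10|23)=-1; (−1)^{0·1·11}·(+1)^1·(-1)^0 = +1.
v=17: a=17^-2·(≡9), b=17^0·(≡16) mod 17; (9|17)=+1, (16|17)=+1; (−1)^{-2·0·8}·(+1)^0·(+1)^-2 = +1.
v=∞: 387562 > 0 and 7474326951 > 0  ⇒  (a,b)_∞ = +1.
v=11: a=11^0·(≡2), b=11^2·(≡3) mod 11; (2|11)=-1, (3|11)=+1; (−1)^{0·2·5}·(-1)^2·(+1)^0 = +1.
v=5: a=5^4·(≡3), b=5^0·(≡4) mod 5; (3|5)=-1, (4|5)=+1; (−1)^{4·0·2}·(-1)^0·(+1)^4 = +1.
v=13: a=13^0·(≡6), b=13^1·(≡1) mod 13; (6|13)=-1, (1|13)=+1; (−1)^{0·1·6}·(-1)^1·(+1)^0 = -1.
v=47: a=47^1·(≡18), b=47^1·(≡5) mod 47; (18|47)=+1, (5|47)=-1; (−1)^{1·1·23}·(+1)^1·(-1)^1 = +1.
v=31: a=31^1·(≡20), b=31^1·(≡25) mod 31; (20|31)=+1, (25|31)=+1; (−1)^{1·1·15}·(+1)^1·(+1)^1 = -1.
v=2: v_2(a)=3, v_2(b)=0; units ≡ 5, 7 (mod 8); ε·ε+αω+βω = 0·1+3·0+0·1 ≡ 0  ⇒  (a,b)_2 = +1.
(387562, 7474326951 / ℚ) ramifies at {7, 13, 31, 43}: a division algebra.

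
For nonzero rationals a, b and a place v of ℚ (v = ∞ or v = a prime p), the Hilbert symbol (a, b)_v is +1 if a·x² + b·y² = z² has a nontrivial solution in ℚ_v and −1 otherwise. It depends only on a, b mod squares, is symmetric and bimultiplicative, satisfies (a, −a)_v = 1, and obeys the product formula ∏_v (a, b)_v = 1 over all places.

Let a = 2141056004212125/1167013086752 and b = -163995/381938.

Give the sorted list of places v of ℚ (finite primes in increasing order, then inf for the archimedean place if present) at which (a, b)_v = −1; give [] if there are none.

(a, b) ≡ (330, -390) mod (ℚ^×)²; places V = {2, 3, 5, 7, 11, 13, 19, 23, 29, ∞}.
(a,b)_29: α=2, u≡17; β=2, v≡1 (mod 29); (17|29)=-1, (1|29)=+1; sign (−1)^0·-1^2·+1^2 = +1.
(a,b)_2: α=-5, β=-1; u≡5, v≡5 (mod 8); ε(u)ε(v)=0·0, αω(v)=-5·1, βω(u)=-1·1; sum ≡ 0  ⇒  +1.
(a,b)_23: α=-4, u≡4; β=-2, v≡2 (mod 23); (4|23)=+1, (2|23)=+1; sign (−1)^0·+1^-2·+1^-4 = +1.
(a,b)_13: α=4, u≡5; β=1, v≡9 (mod 13); (5|13)=-1, (9|13)=+1; sign (−1)^0·-1^1·+1^4 = -1.
(a,b)_5: α=3, u≡1; β=1, v≡2 (mod 5); (1|5)=+1, (2|5)=-1; sign (−1)^0·+1^1·-1^3 = -1.
(a,b)_7: α=4, u≡2; β=0, v≡2 (mod 7); (2|7)=+1, (2|7)=+1; sign (−1)^0·+1^0·+1^4 = +1.
(a,b)_19: α=-4, u≡4; β=-2, v≡1 (mod 19); (4|19)=+1, (1|19)=+1; sign (−1)^0·+1^-2·+1^-4 = +1.
(a,b)_∞: sgn(330)=+, sgn(-390)=−, so +1.
(a,b)_11: α=1, u≡10; β=0, v≡10 (mod 11); (10|11)=-1, (10|11)=-1; sign (−1)^0·-1^0·-1^1 = -1.
(a,b)_3: α=3, u≡2; β=1, v≡2 (mod 3); (2|3)=-1, (2|3)=-1; sign (−1)^1·-1^1·-1^3 = -1.
Ram(330, -390) = {3, 5, 11, 13}; no ℚ_3-point on the conic.

[3, 5, 11, 13]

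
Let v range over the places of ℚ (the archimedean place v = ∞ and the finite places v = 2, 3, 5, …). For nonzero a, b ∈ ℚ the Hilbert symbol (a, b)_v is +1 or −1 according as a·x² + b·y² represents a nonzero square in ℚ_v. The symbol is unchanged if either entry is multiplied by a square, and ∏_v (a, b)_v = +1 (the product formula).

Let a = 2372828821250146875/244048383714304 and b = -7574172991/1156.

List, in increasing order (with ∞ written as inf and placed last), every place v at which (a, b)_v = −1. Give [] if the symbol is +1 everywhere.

[3, 29]

(a, b) ≡ (435, -31) mod (ℚ^×)²; places V = {2, 3, 5, 7, 11, 13, 17, 29, 31, 47, ∞}.
(a,b)_5: α=5, u≡3; β=0, v≡4 (mod 5); (3|5)=-1, (4|5)=+1; sign (−1)^0·-1^0·+1^5 = +1.
(a,b)_7: α=6, u≡4; β=4, v≡1 (mod 7); (4|7)=+1, (1|7)=+1; sign (−1)^0·+1^4·+1^6 = +1.
(a,b)_3: α=7, u≡1; β=0, v≡2 (mod 3); (1|3)=+1, (2|3)=-1; sign (−1)^0·+1^0·-1^7 = -1.
(a,b)_29: α=3, u≡10; β=2, v≡14 (mod 29); (10|29)=-1, (14|29)=-1; sign (−1)^0·-1^2·-1^3 = -1.
(a,b)_31: α=0, u≡4; β=1, v≡29 (mod 31); (4|31)=+1, (29|31)=-1; sign (−1)^0·+1^1·-1^0 = +1.
(a,b)_17: α=-2, u≡10; β=-2, v≡14 (mod 17); (10|17)=-1, (14|17)=-1; sign (−1)^0·-1^-2·-1^-2 = +1.
(a,b)_∞: sgn(435)=+, sgn(-31)=−, so +1.
(a,b)_11: α=2, u≡7; β=2, v≡8 (mod 11); (7|11)=-1, (8|11)=-1; sign (−1)^0·-1^2·-1^2 = +1.
(a,b)_47: α=-4, u≡6; β=0, v≡7 (mod 47); (6|47)=+1, (7|47)=+1; sign (−1)^0·+1^0·+1^-4 = +1.
(a,b)_13: α=-2, u≡11; β=0, v≡8 (mod 13); (11|13)=-1, (8|13)=-1; sign (−1)^0·-1^0·-1^-2 = +1.
(a,b)_2: α=-10, β=-2; u≡3, v≡1 (mod 8); ε(u)ε(v)=1·0, αω(v)=-10·0, βω(u)=-2·1; sum ≡ 0  ⇒  +1.
(435, -31 / ℚ) ramifies at {3, 29}: a division algebra.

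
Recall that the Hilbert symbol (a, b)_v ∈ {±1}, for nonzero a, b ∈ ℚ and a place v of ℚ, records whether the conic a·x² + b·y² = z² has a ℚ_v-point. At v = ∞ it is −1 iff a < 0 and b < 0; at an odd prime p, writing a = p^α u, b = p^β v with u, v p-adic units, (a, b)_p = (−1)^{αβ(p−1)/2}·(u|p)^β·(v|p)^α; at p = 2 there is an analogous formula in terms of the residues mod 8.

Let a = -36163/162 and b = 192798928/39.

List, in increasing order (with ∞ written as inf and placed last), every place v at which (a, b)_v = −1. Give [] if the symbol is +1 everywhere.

[2, 7, 13, 43]

Mod squares: a ≡ -86, b ≡ 5187. Check v ∈ {∞, 2, 3, 7, 13, 19, 29, 43}.
v=13: a=13^0·(≡7), b=13^-1·(≡12) mod 13; (7|13)=-1, (12|13)=+1; (−1)^{0·-1·6}·(-1)^-1·(+1)^0 = -1.
v=∞: -86 < 0 and 5187 > 0  ⇒  (a,b)_∞ = +1.
v=43: a=43^1·(≡11), b=43^2·(≡33) mod 43; (11|43)=+1, (33|43)=-1; (−1)^{1·2·21}·(+1)^2·(-1)^1 = -1.
v=3: a=3^-4·(≡1), b=3^-1·(≡1) mod 3; (1|3)=+1, (1|3)=+1; (−1)^{-4·-1·1}·(+1)^-1·(+1)^-4 = +1.
v=7: a=7^0·(≡6), b=7^3·(≡6) mod 7; (6|7)=-1, (6|7)=-1; (−1)^{0·3·3}·(-1)^3·(-1)^0 = -1.
v=19: a=19^0·(≡7), b=19^1·(≡1) mod 19; (7|19)=+1, (1|19)=+1; (−1)^{0·1·9}·(+1)^1·(+1)^0 = +1.
v=29: a=29^2·(≡6), b=29^0·(≡20) mod 29; (6|29)=+1, (20|29)=+1; (−1)^{2·0·14}·(+1)^0·(+1)^2 = +1.
v=2: v_2(a)=-1, v_2(b)=4; units ≡ 5, 3 (mod 8); ε·ε+αω+βω = 0·1+-1·1+4·1 ≡ 1  ⇒  (a,b)_2 = -1.
|Ram(-86, 5187)| = 4, even; anisotropic at {2, 7, 13, 43}.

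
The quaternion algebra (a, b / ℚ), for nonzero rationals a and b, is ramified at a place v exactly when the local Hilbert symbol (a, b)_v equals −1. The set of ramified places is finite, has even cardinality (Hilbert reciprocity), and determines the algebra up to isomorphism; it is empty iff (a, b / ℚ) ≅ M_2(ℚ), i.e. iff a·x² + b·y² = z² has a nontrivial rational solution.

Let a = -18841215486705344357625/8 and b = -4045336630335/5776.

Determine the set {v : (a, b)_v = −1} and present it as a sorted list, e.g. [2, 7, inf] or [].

(a, b) ≡ (-210, -7735) mod (ℚ^×)²; places V = {2, 3, 5, 7, 11, 13, 17, 19, ∞}.
(a,b)_17: α=4, u≡12; β=1, v≡1 (mod 17); (12|17)=-1, (1|17)=+1; sign (−1)^0·-1^1·+1^4 = -1.
(a,b)_7: α=9, u≡3; β=3, v≡4 (mod 7); (3|7)=-1, (4|7)=+1; sign (−1)^1·-1^3·+1^9 = +1.
(a,b)_13: α=2, u≡7; β=1, v≡3 (mod 13); (7|13)=-1, (3|13)=+1; sign (−1)^0·-1^1·+1^2 = -1.
(a,b)_5: α=3, u≡3; β=1, v≡3 (mod 5); (3|5)=-1, (3|5)=-1; sign (−1)^0·-1^1·-1^3 = +1.
(a,b)_2: α=-3, β=-4; u≡7, v≡1 (mod 8); ε(u)ε(v)=1·0, αω(v)=-3·0, βω(u)=-4·0; sum ≡ 0  ⇒  +1.
(a,b)_∞: sgn(-210)=−, sgn(-7735)=−, so -1.
(a,b)_11: α=2, u≡2; β=4, v≡3 (mod 11); (2|11)=-1, (3|11)=+1; sign (−1)^0·-1^4·+1^2 = +1.
(a,b)_3: α=7, u≡2; β=6, v≡2 (mod 3); (2|3)=-1, (2|3)=-1; sign (−1)^0·-1^6·-1^7 = -1.
(a,b)_19: α=0, u≡8; β=-2, v≡1 (mod 19); (8|19)=-1, (1|19)=+1; sign (−1)^0·-1^-2·+1^0 = +1.
Ram(-210, -7735) = {3, 13, 17, ∞}; no ℚ_3-point on the conic.

[3, 13, 17, inf]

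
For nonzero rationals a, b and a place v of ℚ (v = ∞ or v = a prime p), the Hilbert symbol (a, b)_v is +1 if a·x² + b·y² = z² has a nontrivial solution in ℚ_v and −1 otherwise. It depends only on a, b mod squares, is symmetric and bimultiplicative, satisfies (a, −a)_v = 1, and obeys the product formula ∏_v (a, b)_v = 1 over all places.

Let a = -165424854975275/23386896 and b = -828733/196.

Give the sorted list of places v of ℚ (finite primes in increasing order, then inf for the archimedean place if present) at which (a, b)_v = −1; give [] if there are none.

[17, inf]

Mod squares: a ≡ -11339, b ≡ -493. Check v ∈ {∞, 2, 3, 5, 7, 13, 17, 23, 29, 31, 41}.
v=5: a=5^2·(≡4), b=5^0·(≡2) mod 5; (4|5)=+1, (2|5)=-1; (−1)^{2·0·2}·(+1)^0·(-1)^2 = +1.
v=41: a=41^0·(≡25), b=41^2·(≡32) mod 41; (25|41)=+1, (32|41)=+1; (−1)^{0·2·20}·(+1)^2·(+1)^0 = +1.
v=17: a=17^3·(≡1), b=17^1·(≡14) mod 17; (1|17)=+1, (14|17)=-1; (−1)^{3·1·8}·(+1)^1·(-1)^3 = -1.
v=31: a=31^-2·(≡9), b=31^0·(≡30) mod 31; (9|31)=+1, (30|31)=-1; (−1)^{-2·0·15}·(+1)^0·(-1)^-2 = +1.
v=7: a=7^4·(≡1), b=7^-2·(≡1) mod 7; (1|7)=+1, (1|7)=+1; (−1)^{4·-2·3}·(+1)^-2·(+1)^4 = +1.
v=13: a=13^-2·(≡12), b=13^0·(≡4) mod 13; (12|13)=+1, (4|13)=+1; (−1)^{-2·0·6}·(+1)^0·(+1)^-2 = +1.
v=29: a=29^3·(≡11), b=29^1·(≡10) mod 29; (11|29)=-1, (10|29)=-1; (−1)^{3·1·14}·(-1)^1·(-1)^3 = +1.
v=∞: -11339 < 0 and -493 < 0  ⇒  (a,b)_∞ = -1.
v=23: a=23^1·(≡6), b=23^0·(≡6) mod 23; (6|23)=+1, (6|23)=+1; (−1)^{1·0·11}·(+1)^0·(+1)^1 = +1.
v=2: v_2(a)=-4, v_2(b)=-2; units ≡ 5, 3 (mod 8); ε·ε+αω+βω = 0·1+-4·1+-2·1 ≡ 0  ⇒  (a,b)_2 = +1.
v=3: a=3^-2·(≡1), b=3^0·(≡2) mod 3; (1|3)=+1, (2|3)=-1; (−1)^{-2·0·1}·(+1)^0·(-1)^-2 = +1.
Ram(-11339, -493) = {17, ∞}; no ℚ_17-point on the conic.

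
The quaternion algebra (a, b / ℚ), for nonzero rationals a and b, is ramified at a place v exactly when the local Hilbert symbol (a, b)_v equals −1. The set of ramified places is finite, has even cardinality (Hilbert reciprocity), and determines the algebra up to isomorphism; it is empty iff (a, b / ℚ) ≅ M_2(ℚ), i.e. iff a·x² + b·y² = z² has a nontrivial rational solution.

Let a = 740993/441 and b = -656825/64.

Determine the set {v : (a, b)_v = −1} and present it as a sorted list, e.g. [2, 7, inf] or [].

[11, 13, 31, 47]

(a, b) ≡ (740993, -26273) mod (ℚ^×)²; places V = {2, 3, 5, 7, 11, 13, 31, 41, 43, 47, 53, ∞}.
(a,b)_5: α=0, u≡3; β=2, v≡3 (mod 5); (3|5)=-1, (3|5)=-1; sign (−1)^0·-1^2·-1^0 = +1.
(a,b)_2: α=0, β=-6; u≡1, v≡7 (mod 8); ε(u)ε(v)=0·1, αω(v)=0·0, βω(u)=-6·0; sum ≡ 0  ⇒  +1.
(a,b)_7: α=-2, u≡4; β=0, v≡6 (mod 7); (4|7)=+1, (6|7)=-1; sign (−1)^0·+1^0·-1^-2 = +1.
(a,b)_3: α=-2, u≡2; β=0, v≡1 (mod 3); (2|3)=-1, (1|3)=+1; sign (−1)^0·-1^0·+1^-2 = +1.
(a,b)_31: α=1, u≡18; β=0, v≡17 (mod 31); (18|31)=+1, (17|31)=-1; sign (−1)^0·+1^0·-1^1 = -1.
(a,b)_47: α=0, u≡23; β=1, v≡35 (mod 47); (23|47)=-1, (35|47)=-1; sign (−1)^0·-1^1·-1^0 = -1.
(a,b)_41: α=1, u≡9; β=0, v≡39 (mod 41); (9|41)=+1, (39|41)=+1; sign (−1)^0·+1^0·+1^1 = +1.
(a,b)_53: α=1, u≡43; β=0, v≡10 (mod 53); (43|53)=+1, (10|53)=+1; sign (−1)^0·+1^0·+1^1 = +1.
(a,b)_∞: sgn(740993)=+, sgn(-26273)=−, so +1.
(a,b)_13: α=0, u≡7; β=1, v≡7 (mod 13); (7|13)=-1, (7|13)=-1; sign (−1)^0·-1^1·-1^0 = -1.
(a,b)_43: α=0, u≡25; β=1, v≡20 (mod 43); (25|43)=+1, (20|43)=-1; sign (−1)^0·+1^1·-1^0 = +1.
(a,b)_11: α=1, u≡10; β=0, v≡2 (mod 11); (10|11)=-1, (2|11)=-1; sign (−1)^0·-1^0·-1^1 = -1.
(740993, -26273 / ℚ) ramifies at {11, 13, 31, 47}: a division algebra.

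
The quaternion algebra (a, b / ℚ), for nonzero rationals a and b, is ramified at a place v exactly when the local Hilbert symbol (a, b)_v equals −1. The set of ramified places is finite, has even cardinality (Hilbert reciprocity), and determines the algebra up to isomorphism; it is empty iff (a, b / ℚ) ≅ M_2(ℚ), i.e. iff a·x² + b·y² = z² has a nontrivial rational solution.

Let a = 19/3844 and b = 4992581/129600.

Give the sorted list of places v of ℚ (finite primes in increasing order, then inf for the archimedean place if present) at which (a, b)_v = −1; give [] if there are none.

Mod squares: a ≡ 19, b ≡ 341. Check v ∈ {∞, 2, 3, 5, 11, 19, 31}.
v=2: v_2(a)=-2, v_2(b)=-6; units ≡ 3, 5 (mod 8); ε·ε+αω+βω = 1·0+-2·1+-6·1 ≡ 0  ⇒  (a,b)_2 = +1.
v=3: a=3^0·(≡1), b=3^-4·(≡2) mod 3; (1|3)=+1, (2|3)=-1; (−1)^{0·-4·1}·(+1)^-4·(-1)^0 = +1.
v=19: a=19^1·(≡16), b=19^0·(≡8) mod 19; (16|19)=+1, (8|19)=-1; (−1)^{1·0·9}·(+1)^0·(-1)^1 = -1.
v=5: a=5^0·(≡1), b=5^-2·(≡4) mod 5; (1|5)=+1, (4|5)=+1; (−1)^{0·-2·2}·(+1)^-2·(+1)^0 = +1.
v=∞: 19 > 0 and 341 > 0  ⇒  (a,b)_∞ = +1.
v=11: a=11^0·(≡6), b=11^5·(≡1) mod 11; (6|11)=-1, (1|11)=+1; (−1)^{0·5·5}·(-1)^5·(+1)^0 = -1.
v=31: a=31^-2·(≡28), b=31^1·(≡22) mod 31; (28|31)=+1, (22|31)=-1; (−1)^{-2·1·15}·(+1)^1·(-1)^-2 = +1.
(19, 341 / ℚ) ramifies at {11, 19}: a division algebra.

[11, 19]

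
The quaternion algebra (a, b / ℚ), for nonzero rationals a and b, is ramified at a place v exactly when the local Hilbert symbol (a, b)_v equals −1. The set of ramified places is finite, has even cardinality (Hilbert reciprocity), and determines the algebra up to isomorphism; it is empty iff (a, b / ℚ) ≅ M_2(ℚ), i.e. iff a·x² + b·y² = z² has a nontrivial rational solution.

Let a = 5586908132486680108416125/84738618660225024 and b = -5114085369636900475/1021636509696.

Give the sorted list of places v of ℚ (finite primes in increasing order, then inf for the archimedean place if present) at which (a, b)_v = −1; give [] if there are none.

Mod squares: a ≡ 330, b ≡ -6006. Check v ∈ {∞, 2, 3, 5, 7, 11, 13, 31}.
v=3: a=3^-15·(≡2), b=3^-11·(≡2) mod 3; (2|3)=-1, (2|3)=-1; (−1)^{-15·-11·1}·(-1)^-11·(-1)^-15 = -1.
v=11: a=11^-1·(≡10), b=11^-1·(≡4) mod 11; (10|11)=-1, (4|11)=+1; (−1)^{-1·-1·5}·(-1)^-1·(+1)^-1 = +1.
v=13: a=13^4·(≡8), b=13^3·(≡11) mod 13; (8|13)=-1, (11|13)=-1; (−1)^{4·3·6}·(-1)^3·(-1)^4 = -1.
v=7: a=7^18·(≡1), b=7^13·(≡3) mod 7; (1|7)=+1, (3|7)=-1; (−1)^{18·13·3}·(+1)^13·(-1)^18 = +1.
v=31: a=31^2·(≡2), b=31^2·(≡14) mod 31; (2|31)=+1, (14|31)=+1; (−1)^{2·2·15}·(+1)^2·(+1)^2 = +1.
v=2: v_2(a)=-29, v_2(b)=-19; units ≡ 5, 5 (mod 8); ε·ε+αω+βω = 0·0+-29·1+-19·1 ≡ 0  ⇒  (a,b)_2 = +1.
v=∞: 330 > 0 and -6006 < 0  ⇒  (a,b)_∞ = +1.
v=5: a=5^3·(≡1), b=5^2·(≡1) mod 5; (1|5)=+1, (1|5)=+1; (−1)^{3·2·2}·(+1)^2·(+1)^3 = +1.
Ram(330, -6006) = {3, 13}; no ℚ_3-point on the conic.

[3, 13]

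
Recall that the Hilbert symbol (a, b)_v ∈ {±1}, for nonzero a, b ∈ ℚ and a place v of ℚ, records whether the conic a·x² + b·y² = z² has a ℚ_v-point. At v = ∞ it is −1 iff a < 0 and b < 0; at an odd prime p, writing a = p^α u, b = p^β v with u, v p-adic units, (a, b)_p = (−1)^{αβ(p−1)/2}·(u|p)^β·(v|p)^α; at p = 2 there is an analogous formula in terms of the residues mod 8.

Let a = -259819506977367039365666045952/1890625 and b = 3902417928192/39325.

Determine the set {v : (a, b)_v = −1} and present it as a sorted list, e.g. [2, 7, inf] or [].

[2, 3, 7, 17]

(a, b) ≡ (-1316497, 3949491) mod (ℚ^×)²; places V = {2, 3, 5, 7, 11, 13, 17, 23, 37, ∞}.
(a,b)_23: α=3, u≡12; β=1, v≡19 (mod 23); (12|23)=+1, (19|23)=-1; sign (−1)^1·+1^1·-1^3 = +1.
(a,b)_∞: sgn(-1316497)=−, sgn(3949491)=+, so +1.
(a,b)_5: α=-6, u≡3; β=-2, v≡4 (mod 5); (3|5)=-1, (4|5)=+1; sign (−1)^0·-1^-2·+1^-6 = +1.
(a,b)_2: α=24, β=18; u≡7, v≡3 (mod 8); ε(u)ε(v)=1·1, αω(v)=24·1, βω(u)=18·0; sum ≡ 1  ⇒  -1.
(a,b)_37: α=3, u≡35; β=1, v≡31 (mod 37); (35|37)=-1, (31|37)=-1; sign (−1)^0·-1^1·-1^3 = +1.
(a,b)_13: α=1, u≡10; β=-1, v≡12 (mod 13); (10|13)=+1, (12|13)=+1; sign (−1)^0·+1^-1·+1^1 = +1.
(a,b)_3: α=4, u≡2; β=1, v≡1 (mod 3); (2|3)=-1, (1|3)=+1; sign (−1)^0·-1^1·+1^4 = -1.
(a,b)_17: α=5, u≡7; β=1, v≡9 (mod 17); (7|17)=-1, (9|17)=+1; sign (−1)^0·-1^1·+1^5 = -1.
(a,b)_11: α=-2, u≡5; β=-2, v≡6 (mod 11); (5|11)=+1, (6|11)=-1; sign (−1)^0·+1^-2·-1^-2 = +1.
(a,b)_7: α=5, u≡3; β=3, v≡6 (mod 7); (3|7)=-1, (6|7)=-1; sign (−1)^1·-1^3·-1^5 = -1.
(-1316497, 3949491 / ℚ) ramifies at {2, 3, 7, 17}: a division algebra.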